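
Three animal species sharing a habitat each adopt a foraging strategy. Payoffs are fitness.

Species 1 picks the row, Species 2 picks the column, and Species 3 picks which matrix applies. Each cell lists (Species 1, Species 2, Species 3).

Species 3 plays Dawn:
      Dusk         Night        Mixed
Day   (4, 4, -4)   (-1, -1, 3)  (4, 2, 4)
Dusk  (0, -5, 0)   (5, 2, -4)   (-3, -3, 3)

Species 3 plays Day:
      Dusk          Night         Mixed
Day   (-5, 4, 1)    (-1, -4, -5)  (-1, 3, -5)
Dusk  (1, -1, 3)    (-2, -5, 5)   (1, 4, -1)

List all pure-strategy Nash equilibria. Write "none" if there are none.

none

(Day, Dusk, Dawn): Species 3 can switch to Day (-4 → 1). Not NE.
(Day, Dusk, Day): Species 1 can switch to Dusk (-5 → 1). Not NE.
(Day, Night, Dawn): Species 1 can switch to Dusk (-1 → 5). Not NE.
(Day, Night, Day): Species 2 can switch to Dusk (-4 → 4). Not NE.
(Day, Mixed, Dawn): Species 2 can switch to Dusk (2 → 4). Not NE.
(Day, Mixed, Day): Species 1 can switch to Dusk (-1 → 1). Not NE.
(The remaining 6 profiles each have a profitable deviation by the same check.)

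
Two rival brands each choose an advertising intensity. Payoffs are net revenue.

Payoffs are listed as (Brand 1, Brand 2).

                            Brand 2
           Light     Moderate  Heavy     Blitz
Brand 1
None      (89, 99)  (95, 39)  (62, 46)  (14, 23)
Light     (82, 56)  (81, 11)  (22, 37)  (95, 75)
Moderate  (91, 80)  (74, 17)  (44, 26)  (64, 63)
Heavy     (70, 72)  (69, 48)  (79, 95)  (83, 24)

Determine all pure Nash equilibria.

(None, Light): Brand 1 can switch to Moderate (89 → 91). Not NE.
(None, Moderate): Brand 2 can switch to Light (39 → 99). Not NE.
(None, Heavy): Brand 1 can switch to Heavy (62 → 79). Not NE.
(None, Blitz): Brand 1 can switch to Light (14 → 95). Not NE.
(Light, Light): Brand 1 can switch to None (82 → 89). Not NE.
(Light, Moderate): Brand 1 can switch to None (81 → 95). Not NE.
(Light, Heavy): Brand 1 can switch to None (22 → 62). Not NE.
(Light, Blitz): Brand 1 gets 95, best alternative 83; Brand 2 gets 75, best alternative 56. No profitable deviation — NE.
(Moderate, Light): Brand 1 gets 91, best alternative 89; Brand 2 gets 80, best alternative 63. No profitable deviation — NE.
(Moderate, Moderate): Brand 1 can switch to None (74 → 95). Not NE.
(Moderate, Heavy): Brand 1 can switch to None (44 → 62). Not NE.
(Moderate, Blitz): Brand 1 can switch to Light (64 → 95). Not NE.
(Heavy, Light): Brand 1 can switch to None (70 → 89). Not NE.
(Heavy, Moderate): Brand 1 can switch to None (69 → 95). Not NE.
(Heavy, Heavy): Brand 1 gets 79, best alternative 62; Brand 2 gets 95, best alternative 72. No profitable deviation — NE.
(The remaining 1 profile has a profitable deviation by the same check.)

Pure-strategy Nash equilibria: (Light, Blitz); (Moderate, Light); (Heavy, Heavy)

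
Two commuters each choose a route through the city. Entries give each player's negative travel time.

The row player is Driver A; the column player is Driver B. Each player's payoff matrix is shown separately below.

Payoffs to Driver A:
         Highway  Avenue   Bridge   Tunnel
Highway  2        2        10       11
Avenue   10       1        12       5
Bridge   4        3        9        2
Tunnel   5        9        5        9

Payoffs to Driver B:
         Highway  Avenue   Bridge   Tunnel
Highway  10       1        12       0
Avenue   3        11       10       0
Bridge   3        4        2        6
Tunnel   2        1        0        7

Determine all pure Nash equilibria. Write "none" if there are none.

This game has no pure Nash equilibrium.

(Highway, Highway): Driver A can switch to Avenue (2 → 10). Not NE.
(Highway, Avenue): Driver A can switch to Bridge (2 → 3). Not NE.
(Highway, Bridge): Driver A can switch to Avenue (10 → 12). Not NE.
(Highway, Tunnel): Driver B can switch to Highway (0 → 10). Not NE.
(Avenue, Highway): Driver B can switch to Avenue (3 → 11). Not NE.
(Avenue, Avenue): Driver A can switch to Highway (1 → 2). Not NE.
(Avenue, Bridge): Driver B can switch to Avenue (10 → 11). Not NE.
(Avenue, Tunnel): Driver A can switch to Highway (5 → 11). Not NE.
(Bridge, Highway): Driver A can switch to Avenue (4 → 10). Not NE.
(Bridge, Avenue): Driver A can switch to Tunnel (3 → 9). Not NE.
(Bridge, Bridge): Driver A can switch to Highway (9 → 10). Not NE.
(Bridge, Tunnel): Driver A can switch to Highway (2 → 11). Not NE.
(The remaining 4 profiles each have a profitable deviation by the same check.)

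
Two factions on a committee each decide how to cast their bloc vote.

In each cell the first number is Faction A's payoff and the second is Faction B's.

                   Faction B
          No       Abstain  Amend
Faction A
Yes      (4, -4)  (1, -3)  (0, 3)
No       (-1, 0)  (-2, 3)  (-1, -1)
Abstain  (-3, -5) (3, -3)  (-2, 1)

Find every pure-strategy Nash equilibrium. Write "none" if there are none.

(Yes, Amend)

Faction A against No: payoffs 4, -1, -3 → best response Yes.
Faction A against Abstain: payoffs 1, -2, 3 → best response Abstain.
Faction A against Amend: payoffs 0, -1, -2 → best response Yes.
Faction B against Yes: payoffs -4, -3, 3 → best response Amend.
Faction B against No: payoffs 0, 3, -1 → best response Abstain.
Faction B against Abstain: payoffs -5, -3, 1 → best response Amend.
Mutual best responses: (Yes, Amend).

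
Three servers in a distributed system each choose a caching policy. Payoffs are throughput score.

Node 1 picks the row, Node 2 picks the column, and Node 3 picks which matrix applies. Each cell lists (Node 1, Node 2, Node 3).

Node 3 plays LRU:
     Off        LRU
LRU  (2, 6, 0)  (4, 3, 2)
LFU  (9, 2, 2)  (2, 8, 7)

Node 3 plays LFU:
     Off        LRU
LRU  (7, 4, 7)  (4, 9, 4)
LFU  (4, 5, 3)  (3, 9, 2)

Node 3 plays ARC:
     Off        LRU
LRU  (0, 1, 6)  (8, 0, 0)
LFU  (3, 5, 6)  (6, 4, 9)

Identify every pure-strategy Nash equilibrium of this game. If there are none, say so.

Check each profile: it is a Nash equilibrium iff no player can strictly gain by switching unilaterally.
(LRU, Off, LRU): Node 1 can switch to LFU (2 → 9). Not NE.
(LRU, Off, LFU): Node 2 can switch to LRU (4 → 9). Not NE.
(LRU, Off, ARC): Node 1 can switch to LFU (0 → 3). Not NE.
(LRU, LRU, LRU): Node 2 can switch to Off (3 → 6). Not NE.
(LRU, LRU, LFU): Node 1 gets 4, best alternative 3; Node 2 gets 9, best alternative 4; Node 3 gets 4, best alternative 2. No profitable deviation — NE.
(LRU, LRU, ARC): Node 2 can switch to Off (0 → 1). Not NE.
(LFU, Off, LRU): Node 2 can switch to LRU (2 → 8). Not NE.
(LFU, Off, LFU): Node 1 can switch to LRU (4 → 7). Not NE.
(LFU, Off, ARC): Node 1 gets 3, best alternative 0; Node 2 gets 5, best alternative 4; Node 3 gets 6, best alternative 3. No profitable deviation — NE.
(LFU, LRU, LRU): Node 1 can switch to LRU (2 → 4). Not NE.
(The remaining 2 profiles each have a profitable deviation by the same check.)

The pure Nash equilibria are (LRU, LRU, LFU), (LFU, Off, ARC).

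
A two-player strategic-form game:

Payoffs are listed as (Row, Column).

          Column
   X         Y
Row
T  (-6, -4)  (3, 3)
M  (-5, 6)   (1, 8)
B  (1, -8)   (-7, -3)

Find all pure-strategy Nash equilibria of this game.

(T, Y)

For each strategy profile, look for a profitable unilateral deviation.
(T, X): Row can switch to M (-6 → -5). Not NE.
(T, Y): Row gets 3, best alternative 1; Column gets 3, best alternative -4. No profitable deviation — NE.
(M, X): Row can switch to B (-5 → 1). Not NE.
(M, Y): Row can switch to T (1 → 3). Not NE.
(B, X): Column can switch to Y (-8 → -3). Not NE.
(B, Y): Row can switch to T (-7 → 3). Not NE.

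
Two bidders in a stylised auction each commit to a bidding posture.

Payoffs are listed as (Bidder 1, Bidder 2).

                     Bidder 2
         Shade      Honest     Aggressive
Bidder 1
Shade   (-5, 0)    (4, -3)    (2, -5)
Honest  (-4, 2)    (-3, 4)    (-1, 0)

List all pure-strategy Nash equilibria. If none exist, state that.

(Shade, Shade): Bidder 1 can switch to Honest (-5 → -4). Not NE.
(Shade, Honest): Bidder 2 can switch to Shade (-3 → 0). Not NE.
(Shade, Aggressive): Bidder 2 can switch to Shade (-5 → 0). Not NE.
(Honest, Shade): Bidder 2 can switch to Honest (2 → 4). Not NE.
(Honest, Honest): Bidder 1 can switch to Shade (-3 → 4). Not NE.
(Honest, Aggressive): Bidder 1 can switch to Shade (-1 → 2). Not NE.

No pure-strategy Nash equilibrium.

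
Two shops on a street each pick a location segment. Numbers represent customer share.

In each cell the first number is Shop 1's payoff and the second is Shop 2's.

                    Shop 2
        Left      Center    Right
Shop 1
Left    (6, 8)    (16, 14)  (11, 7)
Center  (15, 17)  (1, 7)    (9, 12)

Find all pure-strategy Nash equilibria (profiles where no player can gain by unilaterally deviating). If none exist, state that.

Shop 1 against Left: payoffs 6, 15 → best response Center.
Shop 1 against Center: payoffs 16, 1 → best response Left.
Shop 1 against Right: payoffs 11, 9 → best response Left.
Shop 2 against Left: payoffs 8, 14, 7 → best response Center.
Shop 2 against Center: payoffs 17, 7, 12 → best response Left.
Mutual best responses: (Left, Center); (Center, Left).

The pure Nash equilibria are (Left, Center) and (Center, Left).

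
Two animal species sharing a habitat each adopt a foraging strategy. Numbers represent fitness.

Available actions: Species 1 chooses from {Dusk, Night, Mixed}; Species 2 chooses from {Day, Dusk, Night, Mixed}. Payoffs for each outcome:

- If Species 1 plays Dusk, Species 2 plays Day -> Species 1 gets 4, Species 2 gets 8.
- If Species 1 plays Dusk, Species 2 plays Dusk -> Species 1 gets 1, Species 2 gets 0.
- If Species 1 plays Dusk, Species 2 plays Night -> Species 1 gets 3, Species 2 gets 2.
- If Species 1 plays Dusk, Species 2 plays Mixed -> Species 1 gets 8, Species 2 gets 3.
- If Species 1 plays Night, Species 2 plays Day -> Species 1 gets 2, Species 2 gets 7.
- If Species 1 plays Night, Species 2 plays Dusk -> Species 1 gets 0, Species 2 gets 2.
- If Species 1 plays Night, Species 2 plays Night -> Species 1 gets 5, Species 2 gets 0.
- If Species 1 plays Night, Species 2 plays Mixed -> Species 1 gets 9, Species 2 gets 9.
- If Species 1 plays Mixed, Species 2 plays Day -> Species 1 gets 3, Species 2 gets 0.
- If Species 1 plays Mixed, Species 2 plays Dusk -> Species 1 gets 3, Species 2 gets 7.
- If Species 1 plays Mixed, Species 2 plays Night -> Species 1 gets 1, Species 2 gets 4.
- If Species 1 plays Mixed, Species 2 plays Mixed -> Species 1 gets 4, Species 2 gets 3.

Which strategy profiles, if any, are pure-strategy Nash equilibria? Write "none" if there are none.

Check each profile: it is a Nash equilibrium iff no player can strictly gain by switching unilaterally.
(Dusk, Day): Species 1 gets 4, best alternative 3; Species 2 gets 8, best alternative 3. No profitable deviation — NE.
(Dusk, Dusk): Species 1 can switch to Mixed (1 → 3). Not NE.
(Dusk, Night): Species 1 can switch to Night (3 → 5). Not NE.
(Dusk, Mixed): Species 1 can switch to Night (8 → 9). Not NE.
(Night, Day): Species 1 can switch to Dusk (2 → 4). Not NE.
(Night, Dusk): Species 1 can switch to Dusk (0 → 1). Not NE.
(Night, Night): Species 2 can switch to Day (0 → 7). Not NE.
(Night, Mixed): Species 1 gets 9, best alternative 8; Species 2 gets 9, best alternative 7. No profitable deviation — NE.
(Mixed, Dusk): Species 1 gets 3, best alternative 1; Species 2 gets 7, best alternative 4. No profitable deviation — NE.
(The remaining 3 profiles each have a profitable deviation by the same check.)

(Dusk, Day); (Night, Mixed); (Mixed, Dusk)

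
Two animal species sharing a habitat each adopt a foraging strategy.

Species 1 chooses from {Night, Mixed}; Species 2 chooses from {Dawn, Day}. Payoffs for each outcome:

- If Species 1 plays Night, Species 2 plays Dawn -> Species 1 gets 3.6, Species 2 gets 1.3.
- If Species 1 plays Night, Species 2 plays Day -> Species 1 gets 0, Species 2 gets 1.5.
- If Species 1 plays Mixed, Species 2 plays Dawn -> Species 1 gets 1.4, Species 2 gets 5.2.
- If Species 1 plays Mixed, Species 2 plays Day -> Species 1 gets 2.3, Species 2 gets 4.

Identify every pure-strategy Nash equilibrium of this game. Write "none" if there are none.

This game has no pure Nash equilibrium.

Mark each player's best response to every combination of opponents' strategies; a profile where every player is best-responding is a pure Nash equilibrium.
Species 1 against Dawn: payoffs 3.6, 1.4 → best response Night.
Species 1 against Day: payoffs 0, 2.3 → best response Mixed.
Species 2 against Night: payoffs 1.3, 1.5 → best response Day.
Species 2 against Mixed: payoffs 5.2, 4 → best response Dawn.
No profile is a mutual best response for all players.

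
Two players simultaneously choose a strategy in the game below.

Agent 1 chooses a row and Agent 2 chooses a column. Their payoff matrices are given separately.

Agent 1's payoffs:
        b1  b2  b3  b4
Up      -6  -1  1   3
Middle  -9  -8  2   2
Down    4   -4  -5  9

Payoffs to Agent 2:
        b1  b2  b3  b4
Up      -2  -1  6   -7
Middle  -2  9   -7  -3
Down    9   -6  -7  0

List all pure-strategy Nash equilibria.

(Up, b1): Agent 1 can switch to Down (-6 → 4). Not NE.
(Up, b2): Agent 2 can switch to b3 (-1 → 6). Not NE.
(Up, b3): Agent 1 can switch to Middle (1 → 2). Not NE.
(Up, b4): Agent 1 can switch to Down (3 → 9). Not NE.
(Middle, b1): Agent 1 can switch to Up (-9 → -6). Not NE.
(Middle, b2): Agent 1 can switch to Up (-8 → -1). Not NE.
(Middle, b3): Agent 2 can switch to b1 (-7 → -2). Not NE.
(Middle, b4): Agent 1 can switch to Up (2 → 3). Not NE.
(Down, b1): Agent 1 gets 4, best alternative -6; Agent 2 gets 9, best alternative 0. No profitable deviation — NE.
(Down, b2): Agent 1 can switch to Up (-4 → -1). Not NE.
(Down, b3): Agent 1 can switch to Up (-5 → 1). Not NE.
(The remaining 1 profile has a profitable deviation by the same check.)

The unique pure-strategy Nash equilibrium is (Down, b1).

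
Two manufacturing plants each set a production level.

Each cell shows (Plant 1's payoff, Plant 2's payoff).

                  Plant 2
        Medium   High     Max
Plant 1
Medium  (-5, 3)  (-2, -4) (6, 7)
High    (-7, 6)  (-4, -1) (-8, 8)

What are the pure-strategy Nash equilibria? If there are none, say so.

Pure NE: (Medium, Max)

Mark each player's best response to every combination of opponents' strategies; a profile where every player is best-responding is a pure Nash equilibrium.
Plant 1 against Medium: payoffs -5, -7 → best response Medium.
Plant 1 against High: payoffs -2, -4 → best response Medium.
Plant 1 against Max: payoffs 6, -8 → best response Medium.
Plant 2 against Medium: payoffs 3, -4, 7 → best response Max.
Plant 2 against High: payoffs 6, -1, 8 → best response Max.
Mutual best responses: (Medium, Max).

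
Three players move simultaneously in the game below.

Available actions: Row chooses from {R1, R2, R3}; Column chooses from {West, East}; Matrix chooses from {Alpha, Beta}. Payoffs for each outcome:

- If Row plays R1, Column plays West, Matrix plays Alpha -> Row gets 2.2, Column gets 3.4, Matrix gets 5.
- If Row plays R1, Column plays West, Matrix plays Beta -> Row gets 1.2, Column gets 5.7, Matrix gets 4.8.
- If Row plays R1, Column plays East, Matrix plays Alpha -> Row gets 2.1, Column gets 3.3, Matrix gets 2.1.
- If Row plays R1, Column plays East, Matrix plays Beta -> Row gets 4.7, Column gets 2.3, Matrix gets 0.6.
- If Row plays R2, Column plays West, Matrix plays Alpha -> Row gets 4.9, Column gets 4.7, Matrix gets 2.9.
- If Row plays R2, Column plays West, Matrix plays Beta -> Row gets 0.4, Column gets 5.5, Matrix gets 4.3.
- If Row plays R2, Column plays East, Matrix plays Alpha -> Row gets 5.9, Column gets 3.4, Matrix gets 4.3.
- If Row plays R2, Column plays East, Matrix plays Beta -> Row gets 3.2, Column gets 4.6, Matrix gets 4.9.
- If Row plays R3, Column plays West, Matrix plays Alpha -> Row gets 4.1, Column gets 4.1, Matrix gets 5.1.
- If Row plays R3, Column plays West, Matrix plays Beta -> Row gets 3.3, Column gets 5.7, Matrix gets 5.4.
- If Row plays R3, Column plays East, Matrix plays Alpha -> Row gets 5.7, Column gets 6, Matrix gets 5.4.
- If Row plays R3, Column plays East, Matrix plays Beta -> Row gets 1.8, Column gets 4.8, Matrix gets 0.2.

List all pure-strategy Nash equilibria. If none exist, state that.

Check each profile: it is a Nash equilibrium iff no player can strictly gain by switching unilaterally.
(R1, West, Alpha): Row can switch to R2 (2.2 → 4.9). Not NE.
(R1, West, Beta): Row can switch to R3 (1.2 → 3.3). Not NE.
(R1, East, Alpha): Row can switch to R2 (2.1 → 5.9). Not NE.
(R1, East, Beta): Column can switch to West (2.3 → 5.7). Not NE.
(R2, West, Alpha): Matrix can switch to Beta (2.9 → 4.3). Not NE.
(R2, West, Beta): Row can switch to R1 (0.4 → 1.2). Not NE.
(R2, East, Alpha): Column can switch to West (3.4 → 4.7). Not NE.
(R2, East, Beta): Row can switch to R1 (3.2 → 4.7). Not NE.
(R3, West, Beta): Row gets 3.3, best alternative 1.2; Column gets 5.7, best alternative 4.8; Matrix gets 5.4, best alternative 5.1. No profitable deviation — NE.
(The remaining 3 profiles each have a profitable deviation by the same check.)

The unique pure-strategy Nash equilibrium is (R3, West, Beta).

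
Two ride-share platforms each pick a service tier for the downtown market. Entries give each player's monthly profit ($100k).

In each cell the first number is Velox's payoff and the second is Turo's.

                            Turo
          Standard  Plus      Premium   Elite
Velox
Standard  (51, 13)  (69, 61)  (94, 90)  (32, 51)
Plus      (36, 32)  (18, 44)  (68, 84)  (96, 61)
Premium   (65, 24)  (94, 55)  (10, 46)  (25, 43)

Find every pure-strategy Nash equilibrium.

Pure-strategy Nash equilibria: (Standard, Premium); (Premium, Plus)

For each player, find the best response to each opponent profile; mutual best responses are the pure NE.
Velox against Standard: payoffs 51, 36, 65 → best response Premium.
Velox against Plus: payoffs 69, 18, 94 → best response Premium.
Velox against Premium: payoffs 94, 68, 10 → best response Standard.
Velox against Elite: payoffs 32, 96, 25 → best response Plus.
Turo against Standard: payoffs 13, 61, 90, 51 → best response Premium.
Turo against Plus: payoffs 32, 44, 84, 61 → best response Premium.
Turo against Premium: payoffs 24, 55, 46, 43 → best response Plus.
Mutual best responses: (Standard, Premium); (Premium, Plus).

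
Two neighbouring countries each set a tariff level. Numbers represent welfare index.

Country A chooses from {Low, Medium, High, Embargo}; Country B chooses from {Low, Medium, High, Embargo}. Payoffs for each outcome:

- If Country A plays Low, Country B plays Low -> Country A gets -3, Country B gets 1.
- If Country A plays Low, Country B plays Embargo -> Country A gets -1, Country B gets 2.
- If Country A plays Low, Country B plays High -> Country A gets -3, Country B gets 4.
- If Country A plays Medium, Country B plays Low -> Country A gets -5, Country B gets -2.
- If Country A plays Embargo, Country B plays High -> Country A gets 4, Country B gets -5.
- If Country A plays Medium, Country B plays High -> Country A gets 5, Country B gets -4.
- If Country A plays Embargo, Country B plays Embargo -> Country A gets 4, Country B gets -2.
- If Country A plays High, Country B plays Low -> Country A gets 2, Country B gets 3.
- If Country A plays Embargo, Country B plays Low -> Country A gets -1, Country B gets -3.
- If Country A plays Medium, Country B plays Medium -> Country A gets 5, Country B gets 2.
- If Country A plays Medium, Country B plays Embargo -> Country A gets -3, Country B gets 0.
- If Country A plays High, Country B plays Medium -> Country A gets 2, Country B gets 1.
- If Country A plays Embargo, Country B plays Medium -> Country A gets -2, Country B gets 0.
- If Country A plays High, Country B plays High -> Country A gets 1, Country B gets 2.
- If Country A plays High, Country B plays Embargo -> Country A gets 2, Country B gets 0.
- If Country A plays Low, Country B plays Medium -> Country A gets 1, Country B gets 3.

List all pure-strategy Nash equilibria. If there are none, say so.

For each player, find the best response to each opponent profile; mutual best responses are the pure NE.
Country A against Low: payoffs -3, -5, 2, -1 → best response High.
Country A against Medium: payoffs 1, 5, 2, -2 → best response Medium.
Country A against High: payoffs -3, 5, 1, 4 → best response Medium.
Country A against Embargo: payoffs -1, -3, 2, 4 → best response Embargo.
Country B against Low: payoffs 1, 3, 4, 2 → best response High.
Country B against Medium: payoffs -2, 2, -4, 0 → best response Medium.
Country B against High: payoffs 3, 1, 2, 0 → best response Low.
Country B against Embargo: payoffs -3, 0, -5, -2 → best response Medium.
Mutual best responses: (Medium, Medium); (High, Low).

(Medium, Medium), (High, Low)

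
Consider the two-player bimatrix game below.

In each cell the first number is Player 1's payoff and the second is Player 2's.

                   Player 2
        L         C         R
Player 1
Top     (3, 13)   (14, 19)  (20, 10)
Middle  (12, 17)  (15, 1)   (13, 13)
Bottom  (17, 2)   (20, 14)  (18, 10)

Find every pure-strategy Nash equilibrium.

Pure NE: (Bottom, C)

Player 1 against L: payoffs 3, 12, 17 → best response Bottom.
Player 1 against C: payoffs 14, 15, 20 → best response Bottom.
Player 1 against R: payoffs 20, 13, 18 → best response Top.
Player 2 against Top: payoffs 13, 19, 10 → best response C.
Player 2 against Middle: payoffs 17, 1, 13 → best response L.
Player 2 against Bottom: payoffs 2, 14, 10 → best response C.
Mutual best responses: (Bottom, C).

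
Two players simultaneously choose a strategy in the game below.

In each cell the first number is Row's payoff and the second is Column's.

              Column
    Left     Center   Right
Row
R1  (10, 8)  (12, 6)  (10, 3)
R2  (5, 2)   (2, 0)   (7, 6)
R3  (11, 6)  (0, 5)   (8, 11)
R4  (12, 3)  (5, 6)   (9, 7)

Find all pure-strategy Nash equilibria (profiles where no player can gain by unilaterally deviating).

none

Row against Left: payoffs 10, 5, 11, 12 → best response R4.
Row against Center: payoffs 12, 2, 0, 5 → best response R1.
Row against Right: payoffs 10, 7, 8, 9 → best response R1.
Column against R1: payoffs 8, 6, 3 → best response Left.
Column against R2: payoffs 2, 0, 6 → best response Right.
Column against R3: payoffs 6, 5, 11 → best response Right.
Column against R4: payoffs 3, 6, 7 → best response Right.
No profile is a mutual best response for all players.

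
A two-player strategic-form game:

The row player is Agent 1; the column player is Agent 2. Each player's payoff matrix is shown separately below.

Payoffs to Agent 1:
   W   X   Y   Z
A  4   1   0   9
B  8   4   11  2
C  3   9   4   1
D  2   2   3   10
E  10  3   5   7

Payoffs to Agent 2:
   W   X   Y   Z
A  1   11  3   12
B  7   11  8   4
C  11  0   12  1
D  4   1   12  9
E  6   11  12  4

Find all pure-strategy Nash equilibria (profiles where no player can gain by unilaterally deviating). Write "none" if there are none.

none

For each strategy profile, look for a profitable unilateral deviation.
(A, W): Agent 1 can switch to B (4 → 8). Not NE.
(A, X): Agent 1 can switch to B (1 → 4). Not NE.
(A, Y): Agent 1 can switch to B (0 → 11). Not NE.
(A, Z): Agent 1 can switch to D (9 → 10). Not NE.
(B, W): Agent 1 can switch to E (8 → 10). Not NE.
(B, X): Agent 1 can switch to C (4 → 9). Not NE.
(B, Y): Agent 2 can switch to X (8 → 11). Not NE.
(B, Z): Agent 1 can switch to A (2 → 9). Not NE.
(C, W): Agent 1 can switch to A (3 → 4). Not NE.
(C, X): Agent 2 can switch to W (0 → 11). Not NE.
(The remaining 10 profiles each have a profitable deviation by the same check.)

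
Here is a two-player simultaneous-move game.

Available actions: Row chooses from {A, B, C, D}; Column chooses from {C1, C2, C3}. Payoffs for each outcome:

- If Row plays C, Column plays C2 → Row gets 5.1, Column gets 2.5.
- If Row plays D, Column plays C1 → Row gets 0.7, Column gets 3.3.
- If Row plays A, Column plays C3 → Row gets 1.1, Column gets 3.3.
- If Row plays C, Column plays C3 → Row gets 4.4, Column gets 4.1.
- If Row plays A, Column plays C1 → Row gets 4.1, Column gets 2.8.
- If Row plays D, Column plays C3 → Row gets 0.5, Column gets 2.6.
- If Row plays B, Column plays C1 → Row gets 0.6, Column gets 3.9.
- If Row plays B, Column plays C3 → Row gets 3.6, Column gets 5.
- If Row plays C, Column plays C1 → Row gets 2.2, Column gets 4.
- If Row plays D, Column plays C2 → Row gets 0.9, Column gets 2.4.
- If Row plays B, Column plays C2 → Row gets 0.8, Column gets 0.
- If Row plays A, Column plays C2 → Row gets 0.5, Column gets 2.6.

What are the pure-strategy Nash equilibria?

(A, C1): Column can switch to C3 (2.8 → 3.3). Not NE.
(A, C2): Row can switch to B (0.5 → 0.8). Not NE.
(A, C3): Row can switch to B (1.1 → 3.6). Not NE.
(B, C1): Row can switch to A (0.6 → 4.1). Not NE.
(B, C2): Row can switch to C (0.8 → 5.1). Not NE.
(B, C3): Row can switch to C (3.6 → 4.4). Not NE.
(C, C1): Row can switch to A (2.2 → 4.1). Not NE.
(C, C2): Column can switch to C1 (2.5 → 4). Not NE.
(C, C3): Row gets 4.4, best alternative 3.6; Column gets 4.1, best alternative 4. No profitable deviation — NE.
(D, C1): Row can switch to A (0.7 → 4.1). Not NE.
(D, C2): Row can switch to C (0.9 → 5.1). Not NE.
(The remaining 1 profile has a profitable deviation by the same check.)

(C, C3)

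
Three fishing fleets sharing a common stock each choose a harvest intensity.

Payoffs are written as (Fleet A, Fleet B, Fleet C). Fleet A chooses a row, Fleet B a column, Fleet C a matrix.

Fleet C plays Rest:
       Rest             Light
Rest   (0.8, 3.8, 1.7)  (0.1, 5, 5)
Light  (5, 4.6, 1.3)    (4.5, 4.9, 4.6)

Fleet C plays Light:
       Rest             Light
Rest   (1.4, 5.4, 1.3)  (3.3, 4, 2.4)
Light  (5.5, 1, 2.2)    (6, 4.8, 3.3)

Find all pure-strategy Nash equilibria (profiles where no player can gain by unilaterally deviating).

(Light, Light, Rest)

Mark each player's best response to every combination of opponents' strategies; a profile where every player is best-responding is a pure Nash equilibrium.
Fleet A against (Rest, Rest): payoffs 0.8, 5 → best response Light.
Fleet A against (Rest, Light): payoffs 1.4, 5.5 → best response Light.
Fleet A against (Light, Rest): payoffs 0.1, 4.5 → best response Light.
Fleet A against (Light, Light): payoffs 3.3, 6 → best response Light.
Fleet B against (Rest, Rest): payoffs 3.8, 5 → best response Light.
Fleet B against (Rest, Light): payoffs 5.4, 4 → best response Rest.
Fleet B against (Light, Rest): payoffs 4.6, 4.9 → best response Light.
Fleet B against (Light, Light): payoffs 1, 4.8 → best response Light.
Fleet C against (Rest, Rest): payoffs 1.7, 1.3 → best response Rest.
Fleet C against (Rest, Light): payoffs 5, 2.4 → best response Rest.
Fleet C against (Light, Rest): payoffs 1.3, 2.2 → best response Light.
Fleet C against (Light, Light): payoffs 4.6, 3.3 → best response Rest.
Mutual best responses: (Light, Light, Rest).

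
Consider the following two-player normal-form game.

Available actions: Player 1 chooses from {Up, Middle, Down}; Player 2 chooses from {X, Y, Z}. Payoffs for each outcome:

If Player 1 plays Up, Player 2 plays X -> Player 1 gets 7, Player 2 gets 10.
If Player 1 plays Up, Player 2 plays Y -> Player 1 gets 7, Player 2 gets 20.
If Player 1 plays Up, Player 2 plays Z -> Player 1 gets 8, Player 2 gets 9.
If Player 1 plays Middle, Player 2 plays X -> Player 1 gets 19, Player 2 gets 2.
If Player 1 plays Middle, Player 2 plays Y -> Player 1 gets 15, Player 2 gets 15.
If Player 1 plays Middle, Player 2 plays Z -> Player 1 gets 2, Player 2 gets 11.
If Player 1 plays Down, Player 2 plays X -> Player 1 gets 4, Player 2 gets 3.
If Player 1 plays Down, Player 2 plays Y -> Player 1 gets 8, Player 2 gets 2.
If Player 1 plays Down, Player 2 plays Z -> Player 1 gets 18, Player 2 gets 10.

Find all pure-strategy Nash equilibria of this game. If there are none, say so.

Player 1 against X: payoffs 7, 19, 4 → best response Middle.
Player 1 against Y: payoffs 7, 15, 8 → best response Middle.
Player 1 against Z: payoffs 8, 2, 18 → best response Down.
Player 2 against Up: payoffs 10, 20, 9 → best response Y.
Player 2 against Middle: payoffs 2, 15, 11 → best response Y.
Player 2 against Down: payoffs 3, 2, 10 → best response Z.
Mutual best responses: (Middle, Y); (Down, Z).

Pure-strategy Nash equilibria: (Middle, Y); (Down, Z)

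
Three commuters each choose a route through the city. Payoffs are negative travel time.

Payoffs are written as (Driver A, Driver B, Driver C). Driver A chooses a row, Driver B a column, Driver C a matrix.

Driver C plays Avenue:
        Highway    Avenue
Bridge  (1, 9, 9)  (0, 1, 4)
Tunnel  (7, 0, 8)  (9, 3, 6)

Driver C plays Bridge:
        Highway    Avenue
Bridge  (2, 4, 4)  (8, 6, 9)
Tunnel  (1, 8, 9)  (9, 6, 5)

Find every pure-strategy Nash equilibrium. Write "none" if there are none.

For each strategy profile, look for a profitable unilateral deviation.
(Bridge, Highway, Avenue): Driver A can switch to Tunnel (1 → 7). Not NE.
(Bridge, Highway, Bridge): Driver B can switch to Avenue (4 → 6). Not NE.
(Bridge, Avenue, Avenue): Driver A can switch to Tunnel (0 → 9). Not NE.
(Bridge, Avenue, Bridge): Driver A can switch to Tunnel (8 → 9). Not NE.
(Tunnel, Highway, Avenue): Driver B can switch to Avenue (0 → 3). Not NE.
(Tunnel, Highway, Bridge): Driver A can switch to Bridge (1 → 2). Not NE.
(Tunnel, Avenue, Avenue): Driver A gets 9, best alternative 0; Driver B gets 3, best alternative 0; Driver C gets 6, best alternative 5. No profitable deviation — NE.
(Tunnel, Avenue, Bridge): Driver B can switch to Highway (6 → 8). Not NE.

(Tunnel, Avenue, Avenue)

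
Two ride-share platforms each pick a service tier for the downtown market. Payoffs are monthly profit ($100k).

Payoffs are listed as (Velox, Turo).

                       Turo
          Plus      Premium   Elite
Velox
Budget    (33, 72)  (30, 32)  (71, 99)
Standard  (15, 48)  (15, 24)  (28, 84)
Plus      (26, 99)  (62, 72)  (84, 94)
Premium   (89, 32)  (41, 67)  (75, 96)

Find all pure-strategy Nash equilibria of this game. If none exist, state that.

There is no pure-strategy Nash equilibrium.

Velox against Plus: payoffs 33, 15, 26, 89 → best response Premium.
Velox against Premium: payoffs 30, 15, 62, 41 → best response Plus.
Velox against Elite: payoffs 71, 28, 84, 75 → best response Plus.
Turo against Budget: payoffs 72, 32, 99 → best response Elite.
Turo against Standard: payoffs 48, 24, 84 → best response Elite.
Turo against Plus: payoffs 99, 72, 94 → best response Plus.
Turo against Premium: payoffs 32, 67, 96 → best response Elite.
No profile is a mutual best response for all players.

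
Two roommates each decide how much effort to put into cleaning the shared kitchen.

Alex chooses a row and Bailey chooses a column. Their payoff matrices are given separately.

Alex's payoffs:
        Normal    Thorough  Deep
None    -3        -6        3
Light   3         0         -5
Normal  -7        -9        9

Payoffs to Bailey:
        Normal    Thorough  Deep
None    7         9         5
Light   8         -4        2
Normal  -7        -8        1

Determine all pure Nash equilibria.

Pure-strategy Nash equilibria: (Light, Normal) and (Normal, Deep)

For each strategy profile, look for a profitable unilateral deviation.
(None, Normal): Alex can switch to Light (-3 → 3). Not NE.
(None, Thorough): Alex can switch to Light (-6 → 0). Not NE.
(None, Deep): Alex can switch to Normal (3 → 9). Not NE.
(Light, Normal): Alex gets 3, best alternative -3; Bailey gets 8, best alternative 2. No profitable deviation — NE.
(Light, Thorough): Bailey can switch to Normal (-4 → 8). Not NE.
(Light, Deep): Alex can switch to None (-5 → 3). Not NE.
(Normal, Normal): Alex can switch to None (-7 → -3). Not NE.
(Normal, Thorough): Alex can switch to None (-9 → -6). Not NE.
(Normal, Deep): Alex gets 9, best alternative 3; Bailey gets 1, best alternative -7. No profitable deviation — NE.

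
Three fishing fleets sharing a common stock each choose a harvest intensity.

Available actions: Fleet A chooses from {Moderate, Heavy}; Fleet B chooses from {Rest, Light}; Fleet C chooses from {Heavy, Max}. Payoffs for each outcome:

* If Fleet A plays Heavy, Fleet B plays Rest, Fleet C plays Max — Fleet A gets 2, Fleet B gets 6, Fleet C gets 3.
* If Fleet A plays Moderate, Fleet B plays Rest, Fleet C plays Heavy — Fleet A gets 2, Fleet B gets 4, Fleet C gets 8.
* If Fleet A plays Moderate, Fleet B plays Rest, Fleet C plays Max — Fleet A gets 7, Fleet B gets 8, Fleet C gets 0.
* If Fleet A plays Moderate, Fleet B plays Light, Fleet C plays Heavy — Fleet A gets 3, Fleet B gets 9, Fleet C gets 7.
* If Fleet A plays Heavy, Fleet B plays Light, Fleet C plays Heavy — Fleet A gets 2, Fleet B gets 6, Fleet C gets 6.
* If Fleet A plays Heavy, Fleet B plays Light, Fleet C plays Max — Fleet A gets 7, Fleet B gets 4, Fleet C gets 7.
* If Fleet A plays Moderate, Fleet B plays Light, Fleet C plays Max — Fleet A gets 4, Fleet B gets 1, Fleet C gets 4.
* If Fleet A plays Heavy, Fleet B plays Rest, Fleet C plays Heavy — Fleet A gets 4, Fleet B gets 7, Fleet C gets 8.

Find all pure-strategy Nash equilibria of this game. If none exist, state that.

(Moderate, Light, Heavy); (Heavy, Rest, Heavy)

(Moderate, Rest, Heavy): Fleet A can switch to Heavy (2 → 4). Not NE.
(Moderate, Rest, Max): Fleet C can switch to Heavy (0 → 8). Not NE.
(Moderate, Light, Heavy): Fleet A gets 3, best alternative 2; Fleet B gets 9, best alternative 4; Fleet C gets 7, best alternative 4. No profitable deviation — NE.
(Moderate, Light, Max): Fleet A can switch to Heavy (4 → 7). Not NE.
(Heavy, Rest, Heavy): Fleet A gets 4, best alternative 2; Fleet B gets 7, best alternative 6; Fleet C gets 8, best alternative 3. No profitable deviation — NE.
(Heavy, Rest, Max): Fleet A can switch to Moderate (2 → 7). Not NE.
(Heavy, Light, Heavy): Fleet A can switch to Moderate (2 → 3). Not NE.
(Heavy, Light, Max): Fleet B can switch to Rest (4 → 6). Not NE.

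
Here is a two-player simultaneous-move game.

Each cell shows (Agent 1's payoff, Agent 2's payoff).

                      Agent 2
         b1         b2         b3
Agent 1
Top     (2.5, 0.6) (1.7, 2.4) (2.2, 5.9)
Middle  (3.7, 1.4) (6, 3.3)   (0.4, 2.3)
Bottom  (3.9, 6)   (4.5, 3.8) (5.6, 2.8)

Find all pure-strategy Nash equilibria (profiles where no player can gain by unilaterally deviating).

(Top, b1): Agent 1 can switch to Middle (2.5 → 3.7). Not NE.
(Top, b2): Agent 1 can switch to Middle (1.7 → 6). Not NE.
(Top, b3): Agent 1 can switch to Bottom (2.2 → 5.6). Not NE.
(Middle, b1): Agent 1 can switch to Bottom (3.7 → 3.9). Not NE.
(Middle, b2): Agent 1 gets 6, best alternative 4.5; Agent 2 gets 3.3, best alternative 2.3. No profitable deviation — NE.
(Middle, b3): Agent 1 can switch to Top (0.4 → 2.2). Not NE.
(Bottom, b1): Agent 1 gets 3.9, best alternative 3.7; Agent 2 gets 6, best alternative 3.8. No profitable deviation — NE.
(Bottom, b2): Agent 1 can switch to Middle (4.5 → 6). Not NE.
(The remaining 1 profile has a profitable deviation by the same check.)

(Middle, b2) and (Bottom, b1)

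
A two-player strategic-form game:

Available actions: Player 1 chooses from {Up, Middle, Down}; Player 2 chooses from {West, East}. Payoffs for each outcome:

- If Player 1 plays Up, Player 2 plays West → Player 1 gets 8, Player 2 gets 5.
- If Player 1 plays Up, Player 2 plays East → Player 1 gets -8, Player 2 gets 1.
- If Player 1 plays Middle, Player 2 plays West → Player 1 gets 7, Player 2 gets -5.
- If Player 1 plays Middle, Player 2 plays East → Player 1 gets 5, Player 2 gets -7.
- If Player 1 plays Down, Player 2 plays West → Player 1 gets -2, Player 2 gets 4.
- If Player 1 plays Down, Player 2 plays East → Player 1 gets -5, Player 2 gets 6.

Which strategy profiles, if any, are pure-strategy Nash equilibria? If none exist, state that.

Pure NE: (Up, West)

Player 1 against West: payoffs 8, 7, -2 → best response Up.
Player 1 against East: payoffs -8, 5, -5 → best response Middle.
Player 2 against Up: payoffs 5, 1 → best response West.
Player 2 against Middle: payoffs -5, -7 → best response West.
Player 2 against Down: payoffs 4, 6 → best response East.
Mutual best responses: (Up, West).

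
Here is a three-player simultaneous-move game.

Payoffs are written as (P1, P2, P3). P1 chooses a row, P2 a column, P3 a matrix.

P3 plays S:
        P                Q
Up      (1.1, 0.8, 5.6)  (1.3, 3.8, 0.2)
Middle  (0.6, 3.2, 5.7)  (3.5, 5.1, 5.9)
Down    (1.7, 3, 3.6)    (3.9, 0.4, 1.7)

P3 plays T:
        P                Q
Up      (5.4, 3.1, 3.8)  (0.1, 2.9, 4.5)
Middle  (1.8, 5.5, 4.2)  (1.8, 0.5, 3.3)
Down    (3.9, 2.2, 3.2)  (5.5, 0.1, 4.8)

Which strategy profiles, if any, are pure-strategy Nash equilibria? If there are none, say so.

(Up, P, S): P1 can switch to Down (1.1 → 1.7). Not NE.
(Up, P, T): P3 can switch to S (3.8 → 5.6). Not NE.
(Up, Q, S): P1 can switch to Middle (1.3 → 3.5). Not NE.
(Up, Q, T): P1 can switch to Middle (0.1 → 1.8). Not NE.
(Middle, P, S): P1 can switch to Up (0.6 → 1.1). Not NE.
(Middle, P, T): P1 can switch to Up (1.8 → 5.4). Not NE.
(Middle, Q, S): P1 can switch to Down (3.5 → 3.9). Not NE.
(Middle, Q, T): P1 can switch to Down (1.8 → 5.5). Not NE.
(Down, P, S): P1 gets 1.7, best alternative 1.1; P2 gets 3, best alternative 0.4; P3 gets 3.6, best alternative 3.2. No profitable deviation — NE.
(The remaining 3 profiles each have a profitable deviation by the same check.)

(Down, P, S)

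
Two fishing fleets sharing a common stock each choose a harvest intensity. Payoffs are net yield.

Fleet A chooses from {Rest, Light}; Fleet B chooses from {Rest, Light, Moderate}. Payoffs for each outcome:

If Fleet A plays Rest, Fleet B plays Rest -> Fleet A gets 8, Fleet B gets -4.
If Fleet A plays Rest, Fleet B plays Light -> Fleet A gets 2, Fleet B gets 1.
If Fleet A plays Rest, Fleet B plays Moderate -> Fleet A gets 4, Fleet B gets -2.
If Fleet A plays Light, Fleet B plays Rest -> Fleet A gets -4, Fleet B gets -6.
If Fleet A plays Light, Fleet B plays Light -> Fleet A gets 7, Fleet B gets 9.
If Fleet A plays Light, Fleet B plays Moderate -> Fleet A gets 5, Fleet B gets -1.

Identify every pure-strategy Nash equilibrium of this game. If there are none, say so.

(Rest, Rest): Fleet B can switch to Light (-4 → 1). Not NE.
(Rest, Light): Fleet A can switch to Light (2 → 7). Not NE.
(Rest, Moderate): Fleet A can switch to Light (4 → 5). Not NE.
(Light, Rest): Fleet A can switch to Rest (-4 → 8). Not NE.
(Light, Light): Fleet A gets 7, best alternative 2; Fleet B gets 9, best alternative -1. No profitable deviation — NE.
(Light, Moderate): Fleet B can switch to Light (-1 → 9). Not NE.

The unique pure-strategy Nash equilibrium is (Light, Light).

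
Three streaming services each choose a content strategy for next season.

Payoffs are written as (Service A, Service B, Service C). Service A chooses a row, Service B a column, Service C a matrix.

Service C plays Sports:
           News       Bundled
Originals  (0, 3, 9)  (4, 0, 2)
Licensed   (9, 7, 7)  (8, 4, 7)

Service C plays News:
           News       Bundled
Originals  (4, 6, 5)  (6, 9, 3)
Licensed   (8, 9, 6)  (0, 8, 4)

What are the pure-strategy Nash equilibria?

(Originals, News, Sports): Service A can switch to Licensed (0 → 9). Not NE.
(Originals, News, News): Service A can switch to Licensed (4 → 8). Not NE.
(Originals, Bundled, Sports): Service A can switch to Licensed (4 → 8). Not NE.
(Originals, Bundled, News): Service A gets 6, best alternative 0; Service B gets 9, best alternative 6; Service C gets 3, best alternative 2. No profitable deviation — NE.
(Licensed, News, Sports): Service A gets 9, best alternative 0; Service B gets 7, best alternative 4; Service C gets 7, best alternative 6. No profitable deviation — NE.
(Licensed, News, News): Service C can switch to Sports (6 → 7). Not NE.
(Licensed, Bundled, Sports): Service B can switch to News (4 → 7). Not NE.
(Licensed, Bundled, News): Service A can switch to Originals (0 → 6). Not NE.

(Originals, Bundled, News) and (Licensed, News, Sports)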